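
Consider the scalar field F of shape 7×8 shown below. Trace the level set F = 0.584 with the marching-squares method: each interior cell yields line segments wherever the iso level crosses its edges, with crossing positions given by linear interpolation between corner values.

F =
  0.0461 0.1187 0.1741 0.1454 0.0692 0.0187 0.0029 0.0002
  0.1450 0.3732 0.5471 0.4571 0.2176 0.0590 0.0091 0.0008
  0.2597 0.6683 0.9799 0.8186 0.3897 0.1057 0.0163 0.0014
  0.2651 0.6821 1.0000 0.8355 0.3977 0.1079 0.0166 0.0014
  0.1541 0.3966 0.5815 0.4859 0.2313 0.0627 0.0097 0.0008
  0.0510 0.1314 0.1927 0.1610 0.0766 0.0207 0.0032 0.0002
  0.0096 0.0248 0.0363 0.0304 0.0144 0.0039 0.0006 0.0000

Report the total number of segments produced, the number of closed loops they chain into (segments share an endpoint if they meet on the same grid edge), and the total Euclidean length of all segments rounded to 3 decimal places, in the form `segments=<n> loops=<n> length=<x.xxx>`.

segments=10 loops=1 length=8.985

cell (1,0): code 0100 → (1.714,1.000)–(2.000,0.794)
cell (1,1): code 1100 → (1.085,2.000)–(1.714,1.000)
cell (1,2): code 1100 → (1.351,3.000)–(1.085,2.000)
cell (1,3): code 1000 → (2.000,3.547)–(1.351,3.000)
cell (2,0): code 0110 → (2.000,0.794)–(3.000,0.765)
cell (2,3): code 1001 → (3.000,3.574)–(2.000,3.547)
cell (3,0): code 0010 → (3.000,0.765)–(3.344,1.000)
cell (3,1): code 0011 → (3.344,1.000)–(3.994,2.000)
cell (3,2): code 0011 → (3.994,2.000)–(3.719,3.000)
cell (3,3): code 0001 → (3.719,3.000)–(3.000,3.574)
total: 10 segments, chained into 1 closed loop(s), length Σ = 8.985014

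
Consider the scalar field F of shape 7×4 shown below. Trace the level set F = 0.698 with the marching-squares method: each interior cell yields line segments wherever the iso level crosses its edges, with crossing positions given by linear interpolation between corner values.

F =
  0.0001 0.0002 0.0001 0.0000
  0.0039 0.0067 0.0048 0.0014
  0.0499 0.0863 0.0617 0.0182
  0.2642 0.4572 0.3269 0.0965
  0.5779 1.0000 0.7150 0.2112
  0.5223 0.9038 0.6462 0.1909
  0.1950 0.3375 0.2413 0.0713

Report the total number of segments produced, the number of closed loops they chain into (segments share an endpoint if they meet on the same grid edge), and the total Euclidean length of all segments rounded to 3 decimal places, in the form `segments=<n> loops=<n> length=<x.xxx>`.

segments=8 loops=1 length=5.658

cell (3,0): code 0100 → (3.444,1.000)–(4.000,0.285)
cell (3,1): code 1100 → (3.956,2.000)–(3.444,1.000)
cell (3,2): code 1000 → (4.000,2.034)–(3.956,2.000)
cell (4,0): code 0110 → (4.000,0.285)–(5.000,0.461)
cell (4,1): code 1011 → (5.000,1.799)–(4.247,2.000)
cell (4,2): code 0001 → (4.247,2.000)–(4.000,2.034)
cell (5,0): code 0010 → (5.000,0.461)–(5.363,1.000)
cell (5,1): code 0001 → (5.363,1.000)–(5.000,1.799)
total: 8 segments, chained into 1 closed loop(s), length Σ = 5.657528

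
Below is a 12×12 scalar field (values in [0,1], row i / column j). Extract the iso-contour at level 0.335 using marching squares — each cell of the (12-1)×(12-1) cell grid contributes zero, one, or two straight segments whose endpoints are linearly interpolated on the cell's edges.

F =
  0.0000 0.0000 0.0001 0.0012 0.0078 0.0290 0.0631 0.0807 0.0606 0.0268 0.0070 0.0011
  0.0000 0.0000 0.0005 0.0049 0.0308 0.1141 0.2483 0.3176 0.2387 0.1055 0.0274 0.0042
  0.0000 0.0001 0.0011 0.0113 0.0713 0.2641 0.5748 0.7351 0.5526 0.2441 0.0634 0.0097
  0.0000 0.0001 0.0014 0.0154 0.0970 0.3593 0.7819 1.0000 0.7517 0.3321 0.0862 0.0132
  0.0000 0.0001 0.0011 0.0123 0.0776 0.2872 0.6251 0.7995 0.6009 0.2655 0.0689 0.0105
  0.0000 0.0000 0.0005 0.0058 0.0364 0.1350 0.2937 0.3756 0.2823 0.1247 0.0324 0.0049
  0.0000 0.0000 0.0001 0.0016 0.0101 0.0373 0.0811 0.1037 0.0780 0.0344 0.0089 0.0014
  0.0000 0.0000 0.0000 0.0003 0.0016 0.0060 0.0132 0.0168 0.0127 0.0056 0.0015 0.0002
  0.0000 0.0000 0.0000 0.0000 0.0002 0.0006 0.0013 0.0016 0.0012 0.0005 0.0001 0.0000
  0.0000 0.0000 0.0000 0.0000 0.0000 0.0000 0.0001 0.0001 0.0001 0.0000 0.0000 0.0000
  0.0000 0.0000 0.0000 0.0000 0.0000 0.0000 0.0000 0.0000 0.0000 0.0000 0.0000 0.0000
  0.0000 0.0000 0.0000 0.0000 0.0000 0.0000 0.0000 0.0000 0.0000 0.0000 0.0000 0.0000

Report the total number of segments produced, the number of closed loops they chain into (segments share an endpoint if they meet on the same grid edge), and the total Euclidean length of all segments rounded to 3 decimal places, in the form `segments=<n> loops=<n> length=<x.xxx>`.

cell (1,5): code 0100 → (1.266,6.000)–(2.000,5.228)
cell (1,6): code 1100 → (1.042,7.000)–(1.266,6.000)
cell (1,7): code 1100 → (1.307,8.000)–(1.042,7.000)
cell (1,8): code 1000 → (2.000,8.705)–(1.307,8.000)
cell (2,4): code 0100 → (2.745,5.000)–(3.000,4.907)
cell (2,5): code 1110 → (2.000,5.228)–(2.745,5.000)
cell (2,8): code 1001 → (3.000,8.993)–(2.000,8.705)
cell (3,4): code 0010 → (3.000,4.907)–(3.337,5.000)
cell (3,5): code 0111 → (3.337,5.000)–(4.000,5.141)
cell (3,8): code 1001 → (4.000,8.793)–(3.000,8.993)
cell (4,5): code 0010 → (4.000,5.141)–(4.875,6.000)
cell (4,6): code 0111 → (4.875,6.000)–(5.000,6.504)
cell (4,7): code 1011 → (5.000,7.435)–(4.835,8.000)
cell (4,8): code 0001 → (4.835,8.000)–(4.000,8.793)
cell (5,6): code 0010 → (5.000,6.504)–(5.149,7.000)
cell (5,7): code 0001 → (5.149,7.000)–(5.000,7.435)
total: 16 segments, chained into 1 closed loop(s), length Σ = 12.715040

segments=16 loops=1 length=12.715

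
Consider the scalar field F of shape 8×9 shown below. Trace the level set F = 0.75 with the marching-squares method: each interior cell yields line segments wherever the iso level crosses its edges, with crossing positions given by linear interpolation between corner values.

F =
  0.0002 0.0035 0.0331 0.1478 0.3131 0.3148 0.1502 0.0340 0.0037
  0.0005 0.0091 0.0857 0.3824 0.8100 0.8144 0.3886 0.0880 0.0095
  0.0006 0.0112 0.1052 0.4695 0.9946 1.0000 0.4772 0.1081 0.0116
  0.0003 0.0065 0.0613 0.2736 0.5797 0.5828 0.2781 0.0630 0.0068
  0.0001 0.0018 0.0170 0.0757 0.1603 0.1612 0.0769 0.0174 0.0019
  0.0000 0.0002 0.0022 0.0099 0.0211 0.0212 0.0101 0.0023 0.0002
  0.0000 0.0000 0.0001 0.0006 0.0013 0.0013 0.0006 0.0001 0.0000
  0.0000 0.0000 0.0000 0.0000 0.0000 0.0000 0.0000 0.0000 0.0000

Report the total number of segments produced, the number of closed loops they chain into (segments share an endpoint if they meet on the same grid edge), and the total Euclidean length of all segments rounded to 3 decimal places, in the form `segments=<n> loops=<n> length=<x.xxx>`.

segments=8 loops=1 length=6.006

cell (0,3): code 0100 → (0.879,4.000)–(1.000,3.860)
cell (0,4): code 1100 → (0.871,5.000)–(0.879,4.000)
cell (0,5): code 1000 → (1.000,5.151)–(0.871,5.000)
cell (1,3): code 0110 → (1.000,3.860)–(2.000,3.534)
cell (1,5): code 1001 → (2.000,5.478)–(1.000,5.151)
cell (2,3): code 0010 → (2.000,3.534)–(2.590,4.000)
cell (2,4): code 0011 → (2.590,4.000)–(2.599,5.000)
cell (2,5): code 0001 → (2.599,5.000)–(2.000,5.478)
total: 8 segments, chained into 1 closed loop(s), length Σ = 6.005664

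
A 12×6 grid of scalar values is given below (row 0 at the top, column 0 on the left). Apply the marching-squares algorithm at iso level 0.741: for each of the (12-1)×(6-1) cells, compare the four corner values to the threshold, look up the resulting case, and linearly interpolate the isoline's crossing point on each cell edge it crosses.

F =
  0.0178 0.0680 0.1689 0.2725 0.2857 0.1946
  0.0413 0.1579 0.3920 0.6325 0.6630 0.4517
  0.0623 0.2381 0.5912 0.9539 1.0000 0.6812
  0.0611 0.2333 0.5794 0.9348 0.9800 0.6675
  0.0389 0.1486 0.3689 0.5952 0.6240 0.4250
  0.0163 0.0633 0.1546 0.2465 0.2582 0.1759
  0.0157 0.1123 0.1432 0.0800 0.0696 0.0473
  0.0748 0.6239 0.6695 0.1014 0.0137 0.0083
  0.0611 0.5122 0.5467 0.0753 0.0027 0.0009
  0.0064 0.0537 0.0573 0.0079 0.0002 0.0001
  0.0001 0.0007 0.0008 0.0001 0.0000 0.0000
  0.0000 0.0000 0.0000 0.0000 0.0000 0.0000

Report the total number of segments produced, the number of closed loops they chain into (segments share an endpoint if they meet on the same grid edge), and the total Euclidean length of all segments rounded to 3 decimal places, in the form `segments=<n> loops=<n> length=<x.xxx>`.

segments=8 loops=1 length=7.823

cell (1,2): code 0100 → (1.338,3.000)–(2.000,2.413)
cell (1,3): code 1100 → (1.231,4.000)–(1.338,3.000)
cell (1,4): code 1000 → (2.000,4.812)–(1.231,4.000)
cell (2,2): code 0110 → (2.000,2.413)–(3.000,2.455)
cell (2,4): code 1001 → (3.000,4.765)–(2.000,4.812)
cell (3,2): code 0010 → (3.000,2.455)–(3.571,3.000)
cell (3,3): code 0011 → (3.571,3.000)–(3.671,4.000)
cell (3,4): code 0001 → (3.671,4.000)–(3.000,4.765)
total: 8 segments, chained into 1 closed loop(s), length Σ = 7.823058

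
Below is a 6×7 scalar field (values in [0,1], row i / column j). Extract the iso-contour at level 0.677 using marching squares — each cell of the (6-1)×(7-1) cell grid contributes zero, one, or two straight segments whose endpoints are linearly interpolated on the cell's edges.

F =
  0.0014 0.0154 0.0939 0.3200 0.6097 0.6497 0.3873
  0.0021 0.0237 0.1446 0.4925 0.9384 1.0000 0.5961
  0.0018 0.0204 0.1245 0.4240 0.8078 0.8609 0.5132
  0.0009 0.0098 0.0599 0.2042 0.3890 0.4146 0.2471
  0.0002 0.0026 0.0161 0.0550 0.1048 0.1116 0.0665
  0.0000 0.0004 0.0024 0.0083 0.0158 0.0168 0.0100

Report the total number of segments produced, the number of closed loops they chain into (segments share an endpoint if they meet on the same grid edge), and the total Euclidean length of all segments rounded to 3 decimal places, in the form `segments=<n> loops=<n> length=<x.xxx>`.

segments=8 loops=1 length=7.420

cell (0,3): code 0100 → (0.205,4.000)–(1.000,3.414)
cell (0,4): code 1100 → (0.078,5.000)–(0.205,4.000)
cell (0,5): code 1000 → (1.000,5.800)–(0.078,5.000)
cell (1,3): code 0110 → (1.000,3.414)–(2.000,3.659)
cell (1,5): code 1001 → (2.000,5.529)–(1.000,5.800)
cell (2,3): code 0010 → (2.000,3.659)–(2.312,4.000)
cell (2,4): code 0011 → (2.312,4.000)–(2.412,5.000)
cell (2,5): code 0001 → (2.412,5.000)–(2.000,5.529)
total: 8 segments, chained into 1 closed loop(s), length Σ = 7.419921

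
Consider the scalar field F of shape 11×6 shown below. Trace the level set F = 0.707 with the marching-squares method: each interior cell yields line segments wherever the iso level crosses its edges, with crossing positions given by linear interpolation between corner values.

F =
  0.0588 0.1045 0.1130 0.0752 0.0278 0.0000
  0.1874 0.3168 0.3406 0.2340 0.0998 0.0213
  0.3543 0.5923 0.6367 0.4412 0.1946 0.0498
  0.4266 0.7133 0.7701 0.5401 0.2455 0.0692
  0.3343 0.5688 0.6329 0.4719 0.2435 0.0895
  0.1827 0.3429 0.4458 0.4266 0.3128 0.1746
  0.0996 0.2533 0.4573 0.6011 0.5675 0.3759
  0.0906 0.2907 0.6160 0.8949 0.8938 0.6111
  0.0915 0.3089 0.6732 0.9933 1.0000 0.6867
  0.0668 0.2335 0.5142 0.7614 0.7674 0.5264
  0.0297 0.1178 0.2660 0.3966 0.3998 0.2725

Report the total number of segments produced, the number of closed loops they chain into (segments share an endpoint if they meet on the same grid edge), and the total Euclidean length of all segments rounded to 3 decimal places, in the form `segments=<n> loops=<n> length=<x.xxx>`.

cell (2,0): code 0100 → (2.948,1.000)–(3.000,0.978)
cell (2,1): code 1100 → (2.527,2.000)–(2.948,1.000)
cell (2,2): code 1000 → (3.000,2.274)–(2.527,2.000)
cell (3,0): code 0010 → (3.000,0.978)–(3.044,1.000)
cell (3,1): code 0011 → (3.044,1.000)–(3.460,2.000)
cell (3,2): code 0001 → (3.460,2.000)–(3.000,2.274)
cell (6,2): code 0100 → (6.360,3.000)–(7.000,2.326)
cell (6,3): code 1100 → (6.428,4.000)–(6.360,3.000)
cell (6,4): code 1000 → (7.000,4.661)–(6.428,4.000)
cell (7,2): code 0110 → (7.000,2.326)–(8.000,2.106)
cell (7,4): code 1001 → (8.000,4.935)–(7.000,4.661)
cell (8,2): code 0110 → (8.000,2.106)–(9.000,2.780)
cell (8,4): code 1001 → (9.000,4.251)–(8.000,4.935)
cell (9,2): code 0010 → (9.000,2.780)–(9.149,3.000)
cell (9,3): code 0011 → (9.149,3.000)–(9.164,4.000)
cell (9,4): code 0001 → (9.164,4.000)–(9.000,4.251)
total: 16 segments, chained into 2 closed loop(s), length Σ = 12.205986

segments=16 loops=2 length=12.206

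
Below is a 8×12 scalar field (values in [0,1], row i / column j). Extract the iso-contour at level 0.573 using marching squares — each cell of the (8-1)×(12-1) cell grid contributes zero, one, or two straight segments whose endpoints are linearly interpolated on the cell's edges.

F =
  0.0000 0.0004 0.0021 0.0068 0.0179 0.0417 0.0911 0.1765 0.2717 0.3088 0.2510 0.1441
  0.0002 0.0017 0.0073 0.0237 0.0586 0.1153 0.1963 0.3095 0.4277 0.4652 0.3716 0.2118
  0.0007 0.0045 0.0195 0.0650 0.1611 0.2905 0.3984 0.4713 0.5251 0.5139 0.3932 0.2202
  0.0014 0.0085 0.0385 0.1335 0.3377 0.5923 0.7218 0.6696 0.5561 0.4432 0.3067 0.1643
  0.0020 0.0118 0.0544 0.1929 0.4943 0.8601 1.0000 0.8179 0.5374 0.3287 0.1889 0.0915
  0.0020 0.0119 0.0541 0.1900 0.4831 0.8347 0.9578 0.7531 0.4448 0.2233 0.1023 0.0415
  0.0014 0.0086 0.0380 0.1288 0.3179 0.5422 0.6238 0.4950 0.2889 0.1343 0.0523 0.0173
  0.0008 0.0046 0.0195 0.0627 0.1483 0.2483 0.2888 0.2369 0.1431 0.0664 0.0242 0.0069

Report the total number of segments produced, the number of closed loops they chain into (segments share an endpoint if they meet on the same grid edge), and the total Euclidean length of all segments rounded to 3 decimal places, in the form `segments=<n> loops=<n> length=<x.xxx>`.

segments=14 loops=1 length=11.629

cell (2,4): code 0100 → (2.936,5.000)–(3.000,4.924)
cell (2,5): code 1100 → (2.540,6.000)–(2.936,5.000)
cell (2,6): code 1100 → (2.513,7.000)–(2.540,6.000)
cell (2,7): code 1000 → (3.000,7.851)–(2.513,7.000)
cell (3,4): code 0110 → (3.000,4.924)–(4.000,4.215)
cell (3,7): code 1001 → (4.000,7.873)–(3.000,7.851)
cell (4,4): code 0110 → (4.000,4.215)–(5.000,4.256)
cell (4,7): code 1001 → (5.000,7.584)–(4.000,7.873)
cell (5,4): code 0010 → (5.000,4.256)–(5.895,5.000)
cell (5,5): code 0111 → (5.895,5.000)–(6.000,5.377)
cell (5,6): code 1011 → (6.000,6.394)–(5.698,7.000)
cell (5,7): code 0001 → (5.698,7.000)–(5.000,7.584)
cell (6,5): code 0010 → (6.000,5.377)–(6.152,6.000)
cell (6,6): code 0001 → (6.152,6.000)–(6.000,6.394)
total: 14 segments, chained into 1 closed loop(s), length Σ = 11.629481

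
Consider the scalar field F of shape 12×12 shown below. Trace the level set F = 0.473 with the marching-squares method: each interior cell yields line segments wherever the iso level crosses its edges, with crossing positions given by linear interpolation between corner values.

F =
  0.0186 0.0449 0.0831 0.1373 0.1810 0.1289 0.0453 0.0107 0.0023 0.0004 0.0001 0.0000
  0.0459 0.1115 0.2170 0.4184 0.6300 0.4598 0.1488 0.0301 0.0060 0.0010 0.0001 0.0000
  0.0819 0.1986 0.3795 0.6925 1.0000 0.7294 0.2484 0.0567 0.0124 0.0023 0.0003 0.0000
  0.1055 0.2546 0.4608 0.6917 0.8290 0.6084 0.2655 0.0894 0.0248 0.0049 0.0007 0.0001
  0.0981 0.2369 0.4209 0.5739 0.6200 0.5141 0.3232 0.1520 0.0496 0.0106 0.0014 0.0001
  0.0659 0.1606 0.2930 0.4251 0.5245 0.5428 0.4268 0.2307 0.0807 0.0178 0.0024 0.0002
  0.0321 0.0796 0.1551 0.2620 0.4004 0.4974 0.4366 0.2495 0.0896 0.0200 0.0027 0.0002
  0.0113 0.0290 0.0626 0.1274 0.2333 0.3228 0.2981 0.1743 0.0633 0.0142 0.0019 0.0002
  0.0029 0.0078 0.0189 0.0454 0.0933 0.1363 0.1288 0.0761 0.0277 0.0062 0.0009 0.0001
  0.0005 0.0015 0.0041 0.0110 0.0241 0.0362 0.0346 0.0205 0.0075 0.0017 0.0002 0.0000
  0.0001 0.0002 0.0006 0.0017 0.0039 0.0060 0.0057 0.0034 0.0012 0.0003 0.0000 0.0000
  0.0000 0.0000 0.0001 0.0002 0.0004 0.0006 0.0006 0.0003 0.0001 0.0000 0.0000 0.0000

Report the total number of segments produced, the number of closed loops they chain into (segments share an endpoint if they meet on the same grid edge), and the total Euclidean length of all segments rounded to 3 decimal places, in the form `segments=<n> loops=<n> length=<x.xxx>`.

cell (0,3): code 0100 → (0.650,4.000)–(1.000,3.258)
cell (0,4): code 1000 → (1.000,4.922)–(0.650,4.000)
cell (1,2): code 0100 → (1.199,3.000)–(2.000,2.299)
cell (1,3): code 1110 → (1.000,3.258)–(1.199,3.000)
cell (1,4): code 1101 → (1.049,5.000)–(1.000,4.922)
cell (1,5): code 1000 → (2.000,5.533)–(1.049,5.000)
cell (2,2): code 0110 → (2.000,2.299)–(3.000,2.053)
cell (2,5): code 1001 → (3.000,5.395)–(2.000,5.533)
cell (3,2): code 0110 → (3.000,2.053)–(4.000,2.341)
cell (3,5): code 1001 → (4.000,5.215)–(3.000,5.395)
cell (4,2): code 0010 → (4.000,2.341)–(4.678,3.000)
cell (4,3): code 0111 → (4.678,3.000)–(5.000,3.482)
cell (4,5): code 1001 → (5.000,5.602)–(4.000,5.215)
cell (5,3): code 0010 → (5.000,3.482)–(5.415,4.000)
cell (5,4): code 0111 → (5.415,4.000)–(6.000,4.748)
cell (5,5): code 1001 → (6.000,5.401)–(5.000,5.602)
cell (6,4): code 0010 → (6.000,4.748)–(6.140,5.000)
cell (6,5): code 0001 → (6.140,5.000)–(6.000,5.401)
total: 18 segments, chained into 1 closed loop(s), length Σ = 14.418815

segments=18 loops=1 length=14.419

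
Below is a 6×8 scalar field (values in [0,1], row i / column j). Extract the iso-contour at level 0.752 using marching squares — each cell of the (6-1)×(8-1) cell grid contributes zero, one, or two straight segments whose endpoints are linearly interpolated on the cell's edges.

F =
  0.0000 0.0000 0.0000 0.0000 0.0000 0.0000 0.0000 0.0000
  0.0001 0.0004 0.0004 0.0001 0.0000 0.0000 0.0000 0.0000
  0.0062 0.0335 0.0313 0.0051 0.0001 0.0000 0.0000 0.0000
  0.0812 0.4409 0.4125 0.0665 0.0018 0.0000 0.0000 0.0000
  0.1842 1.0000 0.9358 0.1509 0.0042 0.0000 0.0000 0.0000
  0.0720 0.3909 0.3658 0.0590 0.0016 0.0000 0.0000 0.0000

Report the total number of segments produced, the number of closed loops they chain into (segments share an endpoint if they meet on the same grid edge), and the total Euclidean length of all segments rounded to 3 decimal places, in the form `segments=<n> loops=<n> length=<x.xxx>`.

cell (3,0): code 0100 → (3.556,1.000)–(4.000,0.696)
cell (3,1): code 1100 → (3.649,2.000)–(3.556,1.000)
cell (3,2): code 1000 → (4.000,2.234)–(3.649,2.000)
cell (4,0): code 0010 → (4.000,0.696)–(4.407,1.000)
cell (4,1): code 0011 → (4.407,1.000)–(4.322,2.000)
cell (4,2): code 0001 → (4.322,2.000)–(4.000,2.234)
total: 6 segments, chained into 1 closed loop(s), length Σ = 3.874355

segments=6 loops=1 length=3.874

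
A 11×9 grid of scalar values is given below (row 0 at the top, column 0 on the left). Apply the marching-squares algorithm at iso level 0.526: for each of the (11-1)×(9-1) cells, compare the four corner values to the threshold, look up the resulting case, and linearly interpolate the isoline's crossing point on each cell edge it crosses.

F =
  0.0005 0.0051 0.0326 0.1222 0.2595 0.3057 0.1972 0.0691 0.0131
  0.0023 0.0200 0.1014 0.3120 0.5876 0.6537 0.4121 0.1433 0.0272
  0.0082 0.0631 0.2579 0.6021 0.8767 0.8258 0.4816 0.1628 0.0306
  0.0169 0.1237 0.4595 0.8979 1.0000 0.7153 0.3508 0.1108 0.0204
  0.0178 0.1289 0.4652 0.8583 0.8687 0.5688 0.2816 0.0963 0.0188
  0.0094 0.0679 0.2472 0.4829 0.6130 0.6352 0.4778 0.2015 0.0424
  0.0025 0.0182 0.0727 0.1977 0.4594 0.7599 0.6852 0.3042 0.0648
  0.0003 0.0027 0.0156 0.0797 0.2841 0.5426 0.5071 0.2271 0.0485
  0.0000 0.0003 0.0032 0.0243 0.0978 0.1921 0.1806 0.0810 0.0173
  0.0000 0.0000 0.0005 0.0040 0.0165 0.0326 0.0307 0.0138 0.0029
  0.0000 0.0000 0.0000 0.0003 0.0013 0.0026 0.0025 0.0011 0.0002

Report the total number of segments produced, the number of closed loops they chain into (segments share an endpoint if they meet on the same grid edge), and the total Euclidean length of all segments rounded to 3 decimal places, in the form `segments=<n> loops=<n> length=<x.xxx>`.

cell (0,3): code 0100 → (0.812,4.000)–(1.000,3.776)
cell (0,4): code 1100 → (0.633,5.000)–(0.812,4.000)
cell (0,5): code 1000 → (1.000,5.529)–(0.633,5.000)
cell (1,2): code 0100 → (1.738,3.000)–(2.000,2.779)
cell (1,3): code 1110 → (1.000,3.776)–(1.738,3.000)
cell (1,5): code 1001 → (2.000,5.871)–(1.000,5.529)
cell (2,2): code 0110 → (2.000,2.779)–(3.000,2.152)
cell (2,5): code 1001 → (3.000,5.519)–(2.000,5.871)
cell (3,2): code 0110 → (3.000,2.152)–(4.000,2.155)
cell (3,5): code 1001 → (4.000,5.149)–(3.000,5.519)
cell (4,2): code 0010 → (4.000,2.155)–(4.885,3.000)
cell (4,3): code 0111 → (4.885,3.000)–(5.000,3.331)
cell (4,5): code 1001 → (5.000,5.694)–(4.000,5.149)
cell (5,3): code 0010 → (5.000,3.331)–(5.566,4.000)
cell (5,4): code 0111 → (5.566,4.000)–(6.000,4.222)
cell (5,5): code 1101 → (5.232,6.000)–(5.000,5.694)
cell (5,6): code 1000 → (6.000,6.418)–(5.232,6.000)
cell (6,4): code 0110 → (6.000,4.222)–(7.000,4.936)
cell (6,5): code 1011 → (7.000,5.468)–(6.894,6.000)
cell (6,6): code 0001 → (6.894,6.000)–(6.000,6.418)
cell (7,4): code 0010 → (7.000,4.936)–(7.047,5.000)
cell (7,5): code 0001 → (7.047,5.000)–(7.000,5.468)
total: 22 segments, chained into 1 closed loop(s), length Σ = 17.372468

segments=22 loops=1 length=17.372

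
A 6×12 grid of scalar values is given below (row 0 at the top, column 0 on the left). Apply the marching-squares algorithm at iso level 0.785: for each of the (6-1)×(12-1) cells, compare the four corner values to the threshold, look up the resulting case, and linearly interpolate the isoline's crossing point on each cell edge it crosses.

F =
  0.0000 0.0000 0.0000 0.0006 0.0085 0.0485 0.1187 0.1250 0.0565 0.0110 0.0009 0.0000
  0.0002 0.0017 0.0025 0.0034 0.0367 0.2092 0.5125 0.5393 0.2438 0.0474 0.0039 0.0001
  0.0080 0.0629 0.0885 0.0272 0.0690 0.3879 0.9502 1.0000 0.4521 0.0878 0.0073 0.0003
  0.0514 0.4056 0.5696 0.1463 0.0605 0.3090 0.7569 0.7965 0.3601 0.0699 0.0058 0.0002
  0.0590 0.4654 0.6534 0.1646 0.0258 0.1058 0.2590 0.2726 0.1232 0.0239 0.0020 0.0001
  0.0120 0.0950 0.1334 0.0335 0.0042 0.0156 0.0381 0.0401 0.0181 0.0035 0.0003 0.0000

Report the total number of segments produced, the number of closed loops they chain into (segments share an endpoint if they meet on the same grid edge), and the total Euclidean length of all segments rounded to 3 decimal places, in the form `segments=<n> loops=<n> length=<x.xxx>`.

segments=8 loops=1 length=5.110

cell (1,5): code 0100 → (1.623,6.000)–(2.000,5.706)
cell (1,6): code 1100 → (1.533,7.000)–(1.623,6.000)
cell (1,7): code 1000 → (2.000,7.392)–(1.533,7.000)
cell (2,5): code 0010 → (2.000,5.706)–(2.855,6.000)
cell (2,6): code 0111 → (2.855,6.000)–(3.000,6.710)
cell (2,7): code 1001 → (3.000,7.026)–(2.000,7.392)
cell (3,6): code 0010 → (3.000,6.710)–(3.022,7.000)
cell (3,7): code 0001 → (3.022,7.000)–(3.000,7.026)
total: 8 segments, chained into 1 closed loop(s), length Σ = 5.110477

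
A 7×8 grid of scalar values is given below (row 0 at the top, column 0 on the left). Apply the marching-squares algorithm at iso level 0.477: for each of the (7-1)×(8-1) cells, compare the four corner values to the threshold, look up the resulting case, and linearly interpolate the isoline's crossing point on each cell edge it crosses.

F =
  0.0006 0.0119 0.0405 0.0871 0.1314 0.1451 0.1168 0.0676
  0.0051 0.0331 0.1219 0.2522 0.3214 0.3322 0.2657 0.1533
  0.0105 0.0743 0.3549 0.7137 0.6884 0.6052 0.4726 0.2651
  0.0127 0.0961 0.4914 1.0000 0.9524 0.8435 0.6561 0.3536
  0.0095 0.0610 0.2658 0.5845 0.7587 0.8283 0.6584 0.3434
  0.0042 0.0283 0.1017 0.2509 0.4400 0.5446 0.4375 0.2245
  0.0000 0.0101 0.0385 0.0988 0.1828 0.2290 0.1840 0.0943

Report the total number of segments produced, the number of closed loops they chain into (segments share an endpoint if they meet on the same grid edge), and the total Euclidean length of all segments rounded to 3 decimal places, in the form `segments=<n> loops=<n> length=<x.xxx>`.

cell (1,2): code 0100 → (1.487,3.000)–(2.000,2.340)
cell (1,3): code 1100 → (1.424,4.000)–(1.487,3.000)
cell (1,4): code 1100 → (1.530,5.000)–(1.424,4.000)
cell (1,5): code 1000 → (2.000,5.967)–(1.530,5.000)
cell (2,1): code 0100 → (2.895,2.000)–(3.000,1.964)
cell (2,2): code 1110 → (2.000,2.340)–(2.895,2.000)
cell (2,5): code 1101 → (2.024,6.000)–(2.000,5.967)
cell (2,6): code 1000 → (3.000,6.592)–(2.024,6.000)
cell (3,1): code 0010 → (3.000,1.964)–(3.064,2.000)
cell (3,2): code 0111 → (3.064,2.000)–(4.000,2.663)
cell (3,6): code 1001 → (4.000,6.576)–(3.000,6.592)
cell (4,2): code 0010 → (4.000,2.663)–(4.322,3.000)
cell (4,3): code 0011 → (4.322,3.000)–(4.884,4.000)
cell (4,4): code 0111 → (4.884,4.000)–(5.000,4.354)
cell (4,5): code 1011 → (5.000,5.631)–(4.821,6.000)
cell (4,6): code 0001 → (4.821,6.000)–(4.000,6.576)
cell (5,4): code 0010 → (5.000,4.354)–(5.214,5.000)
cell (5,5): code 0001 → (5.214,5.000)–(5.000,5.631)
total: 18 segments, chained into 1 closed loop(s), length Σ = 13.135820

segments=18 loops=1 length=13.136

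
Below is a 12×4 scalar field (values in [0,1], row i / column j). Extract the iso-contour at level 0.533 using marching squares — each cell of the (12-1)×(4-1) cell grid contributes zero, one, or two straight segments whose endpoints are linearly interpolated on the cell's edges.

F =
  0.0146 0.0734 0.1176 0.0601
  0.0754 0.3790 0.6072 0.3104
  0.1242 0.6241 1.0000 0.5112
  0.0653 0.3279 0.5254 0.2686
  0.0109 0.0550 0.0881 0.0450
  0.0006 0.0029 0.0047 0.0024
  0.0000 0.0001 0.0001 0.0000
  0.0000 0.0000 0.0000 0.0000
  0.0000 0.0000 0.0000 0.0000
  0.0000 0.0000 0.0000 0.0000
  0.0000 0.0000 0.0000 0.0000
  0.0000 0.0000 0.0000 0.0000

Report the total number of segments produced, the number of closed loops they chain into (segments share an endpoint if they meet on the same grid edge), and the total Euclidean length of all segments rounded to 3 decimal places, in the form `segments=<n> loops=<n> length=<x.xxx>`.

cell (0,1): code 0100 → (0.848,2.000)–(1.000,1.675)
cell (0,2): code 1000 → (1.000,2.250)–(0.848,2.000)
cell (1,0): code 0100 → (1.628,1.000)–(2.000,0.818)
cell (1,1): code 1110 → (1.000,1.675)–(1.628,1.000)
cell (1,2): code 1001 → (2.000,2.955)–(1.000,2.250)
cell (2,0): code 0010 → (2.000,0.818)–(2.308,1.000)
cell (2,1): code 0011 → (2.308,1.000)–(2.984,2.000)
cell (2,2): code 0001 → (2.984,2.000)–(2.000,2.955)
total: 8 segments, chained into 1 closed loop(s), length Σ = 6.147157

segments=8 loops=1 length=6.147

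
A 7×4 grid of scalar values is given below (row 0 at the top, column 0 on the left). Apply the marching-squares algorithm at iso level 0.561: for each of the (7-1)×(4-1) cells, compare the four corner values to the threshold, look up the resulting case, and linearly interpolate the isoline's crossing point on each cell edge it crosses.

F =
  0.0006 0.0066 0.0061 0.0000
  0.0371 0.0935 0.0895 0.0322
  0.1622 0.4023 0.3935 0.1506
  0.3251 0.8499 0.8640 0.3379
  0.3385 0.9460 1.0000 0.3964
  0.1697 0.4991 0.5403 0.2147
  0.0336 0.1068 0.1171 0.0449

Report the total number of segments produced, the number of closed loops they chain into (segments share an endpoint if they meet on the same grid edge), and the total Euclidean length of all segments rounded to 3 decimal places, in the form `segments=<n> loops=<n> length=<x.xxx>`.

cell (2,0): code 0100 → (2.355,1.000)–(3.000,0.450)
cell (2,1): code 1100 → (2.356,2.000)–(2.355,1.000)
cell (2,2): code 1000 → (3.000,2.576)–(2.356,2.000)
cell (3,0): code 0110 → (3.000,0.450)–(4.000,0.366)
cell (3,2): code 1001 → (4.000,2.727)–(3.000,2.576)
cell (4,0): code 0010 → (4.000,0.366)–(4.861,1.000)
cell (4,1): code 0011 → (4.861,1.000)–(4.955,2.000)
cell (4,2): code 0001 → (4.955,2.000)–(4.000,2.727)
total: 8 segments, chained into 1 closed loop(s), length Σ = 8.001367

segments=8 loops=1 length=8.001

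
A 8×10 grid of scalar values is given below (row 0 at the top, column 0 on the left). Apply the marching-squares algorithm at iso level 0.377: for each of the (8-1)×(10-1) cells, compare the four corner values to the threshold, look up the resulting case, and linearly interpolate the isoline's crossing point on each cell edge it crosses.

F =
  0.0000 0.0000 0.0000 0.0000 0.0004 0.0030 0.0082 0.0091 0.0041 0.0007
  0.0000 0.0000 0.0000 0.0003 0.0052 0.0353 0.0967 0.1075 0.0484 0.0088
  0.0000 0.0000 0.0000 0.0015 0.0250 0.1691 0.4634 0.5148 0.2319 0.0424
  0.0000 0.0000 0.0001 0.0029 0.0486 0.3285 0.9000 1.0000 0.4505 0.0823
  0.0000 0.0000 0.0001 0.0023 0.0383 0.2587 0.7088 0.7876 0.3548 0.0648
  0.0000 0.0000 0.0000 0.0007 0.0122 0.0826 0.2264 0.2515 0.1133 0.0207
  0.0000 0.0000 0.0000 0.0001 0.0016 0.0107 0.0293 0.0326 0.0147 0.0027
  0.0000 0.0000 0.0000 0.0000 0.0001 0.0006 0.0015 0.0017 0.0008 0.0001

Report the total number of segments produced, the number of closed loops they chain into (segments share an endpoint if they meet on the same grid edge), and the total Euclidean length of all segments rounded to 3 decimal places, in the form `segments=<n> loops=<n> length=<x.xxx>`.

cell (1,5): code 0100 → (1.764,6.000)–(2.000,5.706)
cell (1,6): code 1100 → (1.662,7.000)–(1.764,6.000)
cell (1,7): code 1000 → (2.000,7.487)–(1.662,7.000)
cell (2,5): code 0110 → (2.000,5.706)–(3.000,5.085)
cell (2,7): code 1101 → (2.664,8.000)–(2.000,7.487)
cell (2,8): code 1000 → (3.000,8.200)–(2.664,8.000)
cell (3,5): code 0110 → (3.000,5.085)–(4.000,5.263)
cell (3,7): code 1011 → (4.000,7.949)–(3.768,8.000)
cell (3,8): code 0001 → (3.768,8.000)–(3.000,8.200)
cell (4,5): code 0010 → (4.000,5.263)–(4.688,6.000)
cell (4,6): code 0011 → (4.688,6.000)–(4.766,7.000)
cell (4,7): code 0001 → (4.766,7.000)–(4.000,7.949)
total: 12 segments, chained into 1 closed loop(s), length Σ = 9.659433

segments=12 loops=1 length=9.659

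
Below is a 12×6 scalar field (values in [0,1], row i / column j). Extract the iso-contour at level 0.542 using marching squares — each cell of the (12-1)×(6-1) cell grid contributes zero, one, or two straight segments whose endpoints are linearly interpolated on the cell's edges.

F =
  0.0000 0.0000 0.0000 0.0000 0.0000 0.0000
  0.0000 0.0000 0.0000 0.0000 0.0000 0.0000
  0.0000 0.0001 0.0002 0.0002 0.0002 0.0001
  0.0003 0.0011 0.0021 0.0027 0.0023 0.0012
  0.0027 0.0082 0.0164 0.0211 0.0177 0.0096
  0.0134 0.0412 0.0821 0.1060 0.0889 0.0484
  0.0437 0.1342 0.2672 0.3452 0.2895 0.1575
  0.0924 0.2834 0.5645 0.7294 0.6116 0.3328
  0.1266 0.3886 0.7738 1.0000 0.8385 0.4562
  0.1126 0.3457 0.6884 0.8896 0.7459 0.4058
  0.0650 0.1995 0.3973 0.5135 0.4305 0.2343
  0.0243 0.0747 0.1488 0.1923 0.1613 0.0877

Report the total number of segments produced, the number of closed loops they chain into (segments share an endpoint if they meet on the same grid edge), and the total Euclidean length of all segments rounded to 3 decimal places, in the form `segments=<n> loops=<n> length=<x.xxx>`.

segments=12 loops=1 length=10.511

cell (6,1): code 0100 → (6.924,2.000)–(7.000,1.920)
cell (6,2): code 1100 → (6.512,3.000)–(6.924,2.000)
cell (6,3): code 1100 → (6.784,4.000)–(6.512,3.000)
cell (6,4): code 1000 → (7.000,4.250)–(6.784,4.000)
cell (7,1): code 0110 → (7.000,1.920)–(8.000,1.398)
cell (7,4): code 1001 → (8.000,4.776)–(7.000,4.250)
cell (8,1): code 0110 → (8.000,1.398)–(9.000,1.573)
cell (8,4): code 1001 → (9.000,4.600)–(8.000,4.776)
cell (9,1): code 0010 → (9.000,1.573)–(9.503,2.000)
cell (9,2): code 0011 → (9.503,2.000)–(9.924,3.000)
cell (9,3): code 0011 → (9.924,3.000)–(9.646,4.000)
cell (9,4): code 0001 → (9.646,4.000)–(9.000,4.600)
total: 12 segments, chained into 1 closed loop(s), length Σ = 10.510972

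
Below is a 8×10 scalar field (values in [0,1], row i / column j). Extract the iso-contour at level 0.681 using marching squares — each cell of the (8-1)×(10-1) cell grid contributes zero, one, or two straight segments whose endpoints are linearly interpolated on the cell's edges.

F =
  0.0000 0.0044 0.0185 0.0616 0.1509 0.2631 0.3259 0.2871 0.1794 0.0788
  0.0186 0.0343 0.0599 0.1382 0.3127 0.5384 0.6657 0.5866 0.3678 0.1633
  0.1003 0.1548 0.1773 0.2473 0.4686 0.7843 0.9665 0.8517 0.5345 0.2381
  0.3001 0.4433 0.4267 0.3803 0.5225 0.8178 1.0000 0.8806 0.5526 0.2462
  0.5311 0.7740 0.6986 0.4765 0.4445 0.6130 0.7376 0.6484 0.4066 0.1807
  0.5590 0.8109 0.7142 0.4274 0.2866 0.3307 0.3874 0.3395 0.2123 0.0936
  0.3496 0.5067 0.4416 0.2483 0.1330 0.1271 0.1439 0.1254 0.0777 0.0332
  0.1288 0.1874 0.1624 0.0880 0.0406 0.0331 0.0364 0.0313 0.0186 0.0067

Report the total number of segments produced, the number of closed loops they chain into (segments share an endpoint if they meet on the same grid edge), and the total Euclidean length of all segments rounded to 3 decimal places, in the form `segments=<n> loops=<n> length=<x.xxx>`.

cell (1,4): code 0100 → (1.580,5.000)–(2.000,4.673)
cell (1,5): code 1100 → (1.051,6.000)–(1.580,5.000)
cell (1,6): code 1100 → (1.356,7.000)–(1.051,6.000)
cell (1,7): code 1000 → (2.000,7.538)–(1.356,7.000)
cell (2,4): code 0110 → (2.000,4.673)–(3.000,4.537)
cell (2,7): code 1001 → (3.000,7.609)–(2.000,7.538)
cell (3,0): code 0100 → (3.719,1.000)–(4.000,0.617)
cell (3,1): code 1100 → (3.935,2.000)–(3.719,1.000)
cell (3,2): code 1000 → (4.000,2.079)–(3.935,2.000)
cell (3,4): code 0010 → (3.000,4.537)–(3.668,5.000)
cell (3,5): code 0111 → (3.668,5.000)–(4.000,5.546)
cell (3,6): code 1011 → (4.000,6.635)–(3.860,7.000)
cell (3,7): code 0001 → (3.860,7.000)–(3.000,7.609)
cell (4,0): code 0110 → (4.000,0.617)–(5.000,0.484)
cell (4,2): code 1001 → (5.000,2.116)–(4.000,2.079)
cell (4,5): code 0010 → (4.000,5.546)–(4.162,6.000)
cell (4,6): code 0001 → (4.162,6.000)–(4.000,6.635)
cell (5,0): code 0010 → (5.000,0.484)–(5.427,1.000)
cell (5,1): code 0011 → (5.427,1.000)–(5.122,2.000)
cell (5,2): code 0001 → (5.122,2.000)–(5.000,2.116)
total: 20 segments, chained into 2 closed loop(s), length Σ = 15.086667

segments=20 loops=2 length=15.087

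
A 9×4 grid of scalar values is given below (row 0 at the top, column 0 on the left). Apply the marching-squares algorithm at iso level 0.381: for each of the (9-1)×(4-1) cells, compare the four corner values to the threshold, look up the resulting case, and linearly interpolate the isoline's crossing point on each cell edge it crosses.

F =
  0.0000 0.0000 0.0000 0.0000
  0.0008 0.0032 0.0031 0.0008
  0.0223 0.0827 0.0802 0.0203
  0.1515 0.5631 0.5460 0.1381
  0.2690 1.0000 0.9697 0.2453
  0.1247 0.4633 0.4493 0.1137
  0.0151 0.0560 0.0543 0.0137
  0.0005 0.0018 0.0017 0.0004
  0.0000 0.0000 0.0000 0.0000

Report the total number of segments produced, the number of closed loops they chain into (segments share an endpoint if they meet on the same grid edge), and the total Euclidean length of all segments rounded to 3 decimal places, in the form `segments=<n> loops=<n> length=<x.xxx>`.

segments=10 loops=1 length=8.202

cell (2,0): code 0100 → (2.621,1.000)–(3.000,0.558)
cell (2,1): code 1100 → (2.646,2.000)–(2.621,1.000)
cell (2,2): code 1000 → (3.000,2.405)–(2.646,2.000)
cell (3,0): code 0110 → (3.000,0.558)–(4.000,0.153)
cell (3,2): code 1001 → (4.000,2.813)–(3.000,2.405)
cell (4,0): code 0110 → (4.000,0.153)–(5.000,0.757)
cell (4,2): code 1001 → (5.000,2.204)–(4.000,2.813)
cell (5,0): code 0010 → (5.000,0.757)–(5.202,1.000)
cell (5,1): code 0011 → (5.202,1.000)–(5.173,2.000)
cell (5,2): code 0001 → (5.173,2.000)–(5.000,2.204)
total: 10 segments, chained into 1 closed loop(s), length Σ = 8.201944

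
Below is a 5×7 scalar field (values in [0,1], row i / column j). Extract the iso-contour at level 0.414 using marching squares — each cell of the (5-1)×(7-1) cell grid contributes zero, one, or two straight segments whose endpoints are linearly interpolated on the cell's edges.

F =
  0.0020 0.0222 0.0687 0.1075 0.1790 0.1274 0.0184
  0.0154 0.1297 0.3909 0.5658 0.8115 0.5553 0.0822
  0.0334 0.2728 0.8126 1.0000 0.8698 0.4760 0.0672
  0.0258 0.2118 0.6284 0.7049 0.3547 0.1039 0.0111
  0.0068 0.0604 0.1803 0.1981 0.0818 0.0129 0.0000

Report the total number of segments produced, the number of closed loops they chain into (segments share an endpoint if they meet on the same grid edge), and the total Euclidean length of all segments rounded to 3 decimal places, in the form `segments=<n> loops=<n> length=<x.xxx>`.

cell (0,2): code 0100 → (0.669,3.000)–(1.000,2.132)
cell (0,3): code 1100 → (0.372,4.000)–(0.669,3.000)
cell (0,4): code 1100 → (0.670,5.000)–(0.372,4.000)
cell (0,5): code 1000 → (1.000,5.299)–(0.670,5.000)
cell (1,1): code 0100 → (1.055,2.000)–(2.000,1.262)
cell (1,2): code 1110 → (1.000,2.132)–(1.055,2.000)
cell (1,5): code 1001 → (2.000,5.152)–(1.000,5.299)
cell (2,1): code 0110 → (2.000,1.262)–(3.000,1.485)
cell (2,3): code 1011 → (3.000,3.831)–(2.885,4.000)
cell (2,4): code 0011 → (2.885,4.000)–(2.167,5.000)
cell (2,5): code 0001 → (2.167,5.000)–(2.000,5.152)
cell (3,1): code 0010 → (3.000,1.485)–(3.478,2.000)
cell (3,2): code 0011 → (3.478,2.000)–(3.574,3.000)
cell (3,3): code 0001 → (3.574,3.000)–(3.000,3.831)
total: 14 segments, chained into 1 closed loop(s), length Σ = 11.217149

segments=14 loops=1 length=11.217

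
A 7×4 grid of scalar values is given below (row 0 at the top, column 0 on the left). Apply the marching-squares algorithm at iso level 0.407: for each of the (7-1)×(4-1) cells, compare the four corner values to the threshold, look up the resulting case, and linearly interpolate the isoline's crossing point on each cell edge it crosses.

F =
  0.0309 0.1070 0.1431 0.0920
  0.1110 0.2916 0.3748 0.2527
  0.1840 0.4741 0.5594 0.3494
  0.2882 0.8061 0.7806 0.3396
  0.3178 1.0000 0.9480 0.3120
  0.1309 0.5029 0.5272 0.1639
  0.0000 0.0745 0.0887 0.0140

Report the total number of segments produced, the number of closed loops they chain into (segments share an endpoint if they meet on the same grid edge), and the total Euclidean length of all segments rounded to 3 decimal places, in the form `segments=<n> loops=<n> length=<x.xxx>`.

segments=12 loops=1 length=10.853

cell (1,0): code 0100 → (1.632,1.000)–(2.000,0.769)
cell (1,1): code 1100 → (1.174,2.000)–(1.632,1.000)
cell (1,2): code 1000 → (2.000,2.726)–(1.174,2.000)
cell (2,0): code 0110 → (2.000,0.769)–(3.000,0.229)
cell (2,2): code 1001 → (3.000,2.847)–(2.000,2.726)
cell (3,0): code 0110 → (3.000,0.229)–(4.000,0.131)
cell (3,2): code 1001 → (4.000,2.851)–(3.000,2.847)
cell (4,0): code 0110 → (4.000,0.131)–(5.000,0.742)
cell (4,2): code 1001 → (5.000,2.331)–(4.000,2.851)
cell (5,0): code 0010 → (5.000,0.742)–(5.224,1.000)
cell (5,1): code 0011 → (5.224,1.000)–(5.274,2.000)
cell (5,2): code 0001 → (5.274,2.000)–(5.000,2.331)
total: 12 segments, chained into 1 closed loop(s), length Σ = 10.853266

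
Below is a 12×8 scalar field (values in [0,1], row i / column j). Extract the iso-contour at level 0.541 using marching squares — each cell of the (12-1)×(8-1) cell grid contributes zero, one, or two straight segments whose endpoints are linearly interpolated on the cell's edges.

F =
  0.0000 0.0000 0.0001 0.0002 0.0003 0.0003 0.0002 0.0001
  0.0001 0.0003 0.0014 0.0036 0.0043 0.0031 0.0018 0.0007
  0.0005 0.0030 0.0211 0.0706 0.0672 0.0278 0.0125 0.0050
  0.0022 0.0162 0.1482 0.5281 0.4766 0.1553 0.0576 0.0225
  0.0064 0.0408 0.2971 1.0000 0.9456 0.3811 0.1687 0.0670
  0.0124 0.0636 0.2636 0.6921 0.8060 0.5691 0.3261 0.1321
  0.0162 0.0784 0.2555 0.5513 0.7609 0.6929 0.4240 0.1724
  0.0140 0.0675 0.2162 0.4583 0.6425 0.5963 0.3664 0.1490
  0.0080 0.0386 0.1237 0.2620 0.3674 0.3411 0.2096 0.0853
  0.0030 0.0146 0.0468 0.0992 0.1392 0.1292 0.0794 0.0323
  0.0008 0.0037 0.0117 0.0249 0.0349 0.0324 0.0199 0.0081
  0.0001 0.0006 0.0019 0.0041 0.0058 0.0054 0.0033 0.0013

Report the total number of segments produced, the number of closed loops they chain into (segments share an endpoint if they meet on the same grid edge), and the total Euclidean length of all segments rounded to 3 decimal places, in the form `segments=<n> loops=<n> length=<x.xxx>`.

cell (3,2): code 0100 → (3.027,3.000)–(4.000,2.347)
cell (3,3): code 1100 → (3.137,4.000)–(3.027,3.000)
cell (3,4): code 1000 → (4.000,4.717)–(3.137,4.000)
cell (4,2): code 0110 → (4.000,2.347)–(5.000,2.647)
cell (4,4): code 1101 → (4.851,5.000)–(4.000,4.717)
cell (4,5): code 1000 → (5.000,5.116)–(4.851,5.000)
cell (5,2): code 0110 → (5.000,2.647)–(6.000,2.965)
cell (5,5): code 1001 → (6.000,5.565)–(5.000,5.116)
cell (6,2): code 0010 → (6.000,2.965)–(6.111,3.000)
cell (6,3): code 0111 → (6.111,3.000)–(7.000,3.449)
cell (6,5): code 1001 → (7.000,5.241)–(6.000,5.565)
cell (7,3): code 0010 → (7.000,3.449)–(7.369,4.000)
cell (7,4): code 0011 → (7.369,4.000)–(7.217,5.000)
cell (7,5): code 0001 → (7.217,5.000)–(7.000,5.241)
total: 14 segments, chained into 1 closed loop(s), length Σ = 11.736261

segments=14 loops=1 length=11.736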